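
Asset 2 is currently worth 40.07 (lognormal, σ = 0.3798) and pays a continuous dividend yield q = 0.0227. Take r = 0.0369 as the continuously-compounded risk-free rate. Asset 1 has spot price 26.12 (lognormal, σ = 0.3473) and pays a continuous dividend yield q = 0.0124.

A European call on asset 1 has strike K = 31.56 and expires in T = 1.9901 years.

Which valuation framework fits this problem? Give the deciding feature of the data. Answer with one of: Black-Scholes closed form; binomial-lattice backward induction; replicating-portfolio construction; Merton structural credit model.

Key observation: everything needed for the exact continuous-time valuation of the European call on asset 1 (strike 31.56) is given, and no feature rules the closed form out.

framework: Black-Scholes closed form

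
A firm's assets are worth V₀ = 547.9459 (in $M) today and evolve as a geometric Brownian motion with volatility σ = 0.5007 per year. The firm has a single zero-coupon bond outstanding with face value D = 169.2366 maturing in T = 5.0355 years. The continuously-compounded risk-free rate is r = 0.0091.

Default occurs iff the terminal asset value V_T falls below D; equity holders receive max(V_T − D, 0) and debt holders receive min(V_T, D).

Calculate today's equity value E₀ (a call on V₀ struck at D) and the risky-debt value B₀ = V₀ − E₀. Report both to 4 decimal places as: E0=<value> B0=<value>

E0=407.5645 B0=140.3814

Equity is a call on the firm's assets struck at D = 169.2366:
d₁ = [ln(V₀/D) + (r + σ²/2)T] / (σ√T)
   = [ln(547.9459/169.2366) + (0.0091 + 0.5·0.5007²)·5.0355] / (0.5007·√5.0355)
   = [1.174879 + 0.677024] / 1.123567 = 1.648236
d₂ = d₁ − σ√T = 1.648236 − 1.123567 = 0.524669
N(d₁) = 0.950348,  N(d₂) = 0.700093,  e^(−rT) = 0.955211
E₀ = V₀·N(d₁) − D·e^(−rT)·N(d₂)
   = 547.9459·0.950348 − 169.2366·0.955211·0.700093 = 407.564459
B₀ = V₀ − E₀ = 547.9459 − 407.564459 = 140.381441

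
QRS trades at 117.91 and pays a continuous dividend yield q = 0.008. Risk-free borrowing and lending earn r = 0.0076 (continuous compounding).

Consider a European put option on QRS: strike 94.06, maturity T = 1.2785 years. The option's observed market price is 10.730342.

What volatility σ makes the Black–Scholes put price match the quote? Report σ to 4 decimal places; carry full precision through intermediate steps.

sigma = 0.4368

At σ = 0.4368 the Black–Scholes value reproduces the quote:
σ√T = 0.4368·√1.2785 = 0.493893
d₁ = (ln(S/K) + (r−q+σ²/2)T) / (σ√T) = (ln(117.91/94.06) + (0.0076−0.008+0.4368²/2)·1.2785) / 0.493893 = (0.225989 + 0.121454) / 0.493893 = 0.703477
d₂ = d₁ − σ√T = 0.703477 − 0.493893 = 0.209584
e^{−rT} = 0.990330
e^{−qT} = 0.989824
N(−d₁) = 0.240879,  N(−d₂) = 0.416996
V = K·e^{−rT}·N(−d₂) − S·e^{−qT}·N(−d₁) = 38.843394 − 28.113051 = 10.730342 (matching the quote); vega is positive throughout, so no other σ reproduces this price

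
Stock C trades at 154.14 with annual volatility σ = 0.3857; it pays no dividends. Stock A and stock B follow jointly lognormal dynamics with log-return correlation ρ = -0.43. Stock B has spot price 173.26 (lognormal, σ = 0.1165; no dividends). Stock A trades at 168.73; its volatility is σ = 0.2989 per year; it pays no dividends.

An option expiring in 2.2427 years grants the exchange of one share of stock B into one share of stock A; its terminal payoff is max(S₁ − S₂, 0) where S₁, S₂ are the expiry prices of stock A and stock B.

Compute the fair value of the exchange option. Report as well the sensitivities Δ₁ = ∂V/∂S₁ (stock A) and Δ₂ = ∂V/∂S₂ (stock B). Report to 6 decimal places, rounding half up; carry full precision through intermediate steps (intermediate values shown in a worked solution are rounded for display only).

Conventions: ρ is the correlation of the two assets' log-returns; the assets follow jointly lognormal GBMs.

exchange price = 34.557221
Δ1 = 0.588775
Δ2 = -0.373928

σ_eff = √(σ₁² + σ₂² − 2ρσ₁σ₂) = √(0.2989² + 0.1165² − 2·-0.43·0.2989·0.1165) = 0.364500
d₁ = (ln(S₁/S₂) + (q₂ − q₁ + σ_eff²/2)T) / (σ_eff√T) = (ln(168.73/173.26) + (0.0 − 0.0 + 0.066430)·2.2427) / 0.545862 = 0.224396
d₂ = d₁ − σ_eff√T = 0.224396 − 0.545862 = -0.321466
N(d₁) = 0.588775,  N(d₂) = 0.373928
V = S₁·e^{−q₁T}·N(d₁) − S₂·e^{−q₂T}·N(d₂) = 99.344071 − 64.786850 = 34.557221
Key observation: the rate r is irrelevant here: denominating values in stock B turns the exchange into a ratio option on S₁/S₂, and discounting at r drops out.
Δ₁ = e^{−q₁T}·N(d₁) = 0.588775;  Δ₂ = −e^{−q₂T}·N(d₂) = -0.373928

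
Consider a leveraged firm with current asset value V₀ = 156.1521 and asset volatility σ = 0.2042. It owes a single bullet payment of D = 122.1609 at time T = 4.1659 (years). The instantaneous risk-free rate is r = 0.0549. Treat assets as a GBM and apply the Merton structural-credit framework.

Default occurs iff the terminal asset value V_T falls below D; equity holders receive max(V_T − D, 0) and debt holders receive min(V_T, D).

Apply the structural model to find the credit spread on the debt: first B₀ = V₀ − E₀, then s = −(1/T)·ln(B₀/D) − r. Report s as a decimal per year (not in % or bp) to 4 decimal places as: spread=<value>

spread=0.0081

Work the structural quantities from V₀ = 156.1521 against face 122.1609:
d₁ = [ln(V₀/D) + (r + σ²/2)T] / (σ√T)
   = [ln(156.1521/122.1609) + (0.0549 + 0.5·0.2042²)·4.1659] / (0.2042·√4.1659)
   = [0.245492 + 0.315562] / 0.416783 = 1.346152
d₂ = d₁ − σ√T = 1.346152 − 0.416783 = 0.929369
N(d₁) = 0.910873,  N(d₂) = 0.823651,  e^(−rT) = 0.795561
E₀ = V₀·N(d₁) − D·e^(−rT)·N(d₂)
   = 156.1521·0.910873 − 122.1609·0.795561·0.823651 = 62.187067
B₀ = V₀ − E₀ = 156.1521 − 62.187067 = 93.965033
spread = −(1/T)·ln(B₀/D) − r = −(1/4.1659)·ln(93.965033/122.1609) − 0.0549 = 0.00809150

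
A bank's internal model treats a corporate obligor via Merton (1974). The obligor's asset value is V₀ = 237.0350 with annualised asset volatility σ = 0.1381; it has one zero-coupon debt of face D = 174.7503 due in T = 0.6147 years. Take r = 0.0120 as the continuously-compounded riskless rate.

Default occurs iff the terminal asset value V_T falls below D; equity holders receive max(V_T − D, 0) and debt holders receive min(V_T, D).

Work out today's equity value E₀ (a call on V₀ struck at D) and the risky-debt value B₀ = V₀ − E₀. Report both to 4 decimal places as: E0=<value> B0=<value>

Apply the equity-as-call identities (strike 174.7503, horizon 0.6147 years):
d₁ = [ln(V₀/D) + (r + σ²/2)T] / (σ√T)
   = [ln(237.0350/174.7503) + (0.0120 + 0.5·0.1381²)·0.6147] / (0.1381·√0.6147)
   = [0.304850 + 0.013238] / 0.108274 = 2.937796
d₂ = d₁ − σ√T = 2.937796 − 0.108274 = 2.829522
N(d₁) = 0.998347,  N(d₂) = 0.997669,  e^(−rT) = 0.992651
E₀ = V₀·N(d₁) − D·e^(−rT)·N(d₂)
   = 237.0350·0.998347 − 174.7503·0.992651·0.997669 = 63.581549
B₀ = V₀ − E₀ = 237.0350 − 63.581549 = 173.453451

E0=63.5815 B0=173.4535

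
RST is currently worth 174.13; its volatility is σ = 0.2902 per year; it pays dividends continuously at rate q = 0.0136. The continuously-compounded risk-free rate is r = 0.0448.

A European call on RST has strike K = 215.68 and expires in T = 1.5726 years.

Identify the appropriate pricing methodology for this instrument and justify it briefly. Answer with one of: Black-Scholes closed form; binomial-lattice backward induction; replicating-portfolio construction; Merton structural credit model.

Key observation: with RST following a GBM at constant σ and r, the European call struck at 215.68 prices in closed form — nothing here needs a stepwise model or a balance sheet.

framework: Black-Scholes closed form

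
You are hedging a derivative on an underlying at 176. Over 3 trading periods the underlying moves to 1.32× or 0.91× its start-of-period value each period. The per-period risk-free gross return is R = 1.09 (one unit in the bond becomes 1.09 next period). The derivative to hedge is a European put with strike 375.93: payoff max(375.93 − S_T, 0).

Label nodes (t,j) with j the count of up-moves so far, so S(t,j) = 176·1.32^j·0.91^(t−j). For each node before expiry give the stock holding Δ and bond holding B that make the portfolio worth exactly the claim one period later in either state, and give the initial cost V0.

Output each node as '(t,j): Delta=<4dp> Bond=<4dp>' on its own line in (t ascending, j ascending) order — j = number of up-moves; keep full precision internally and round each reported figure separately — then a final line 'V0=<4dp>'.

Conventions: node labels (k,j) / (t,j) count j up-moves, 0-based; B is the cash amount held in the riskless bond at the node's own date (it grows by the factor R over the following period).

No-arbitrage ⇒ martingale measure with p* = (R−d)/(u−d) = 0.4390.
Terminal payoffs: V(3,0)=243.3015, V(3,1)=183.5458, V(3,2)=96.8672, V(3,3)=0.0000
(2,0): S=145.7456. Δ = (V_up−V_dn)/(S_up−S_dn) = (183.5458−243.3015)/(192.3842−132.6285) = -1.0000. V = [p*·183.5458 + (1−p*)·243.3015]/1.09 = 199.1443. B = V − Δ·S = 344.8899.
(2,1): S=211.4112. Δ = (V_up−V_dn)/(S_up−S_dn) = (96.8672−183.5458)/(279.0628−192.3842) = -1.0000. V = [p*·96.8672 + (1−p*)·183.5458]/1.09 = 133.4787. B = V − Δ·S = 344.8899.
(2,2): S=306.6624. Δ = (V_up−V_dn)/(S_up−S_dn) = (0.0000−96.8672)/(404.7944−279.0628) = -0.7704. V = [p*·0.0000 + (1−p*)·96.8672]/1.09 = 49.8533. B = V − Δ·S = 286.1148.
(1,0): S=160.1600. Δ = (V_up−V_dn)/(S_up−S_dn) = (133.4787−199.1443)/(211.4112−145.7456) = -1.0000. V = [p*·133.4787 + (1−p*)·199.1443]/1.09 = 156.2528. B = V − Δ·S = 316.4128.
(1,1): S=232.3200. Δ = (V_up−V_dn)/(S_up−S_dn) = (49.8533−133.4787)/(306.6624−211.4112) = -0.8779. V = [p*·49.8533 + (1−p*)·133.4787]/1.09 = 88.7754. B = V − Δ·S = 292.7397.
(0,0): S=176.0000. Δ = (V_up−V_dn)/(S_up−S_dn) = (88.7754−156.2528)/(232.3200−160.1600) = -0.9351. V = [p*·88.7754 + (1−p*)·156.2528]/1.09 = 116.1730. B = V − Δ·S = 280.7520.
Verification: the root portfolio costs Δ(0,0)·S0 + B(0,0) = 116.1730, matching V0.

(0,0): Delta=-0.9351 Bond=280.7520
(1,0): Delta=-1.0000 Bond=316.4128
(1,1): Delta=-0.8779 Bond=292.7397
(2,0): Delta=-1.0000 Bond=344.8899
(2,1): Delta=-1.0000 Bond=344.8899
(2,2): Delta=-0.7704 Bond=286.1148
V0=116.1730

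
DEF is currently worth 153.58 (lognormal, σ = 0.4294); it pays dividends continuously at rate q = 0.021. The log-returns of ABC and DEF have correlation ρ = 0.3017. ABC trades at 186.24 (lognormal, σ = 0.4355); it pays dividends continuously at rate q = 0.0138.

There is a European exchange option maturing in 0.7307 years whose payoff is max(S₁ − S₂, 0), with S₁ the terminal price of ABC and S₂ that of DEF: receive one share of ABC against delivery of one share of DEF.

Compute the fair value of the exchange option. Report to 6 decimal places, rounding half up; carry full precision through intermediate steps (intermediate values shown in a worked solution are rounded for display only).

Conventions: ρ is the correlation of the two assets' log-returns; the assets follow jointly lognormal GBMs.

σ_eff = √(σ₁² + σ₂² − 2ρσ₁σ₂) = √(0.4355² + 0.4294² − 2·0.3017·0.4355·0.4294) = 0.511084
d₁ = (ln(S₁/S₂) + (q₂ − q₁ + σ_eff²/2)T) / (σ_eff√T) = (ln(186.24/153.58) + (0.021 − 0.0138 + 0.130603)·0.7307) / 0.436879 = 0.671827
d₂ = d₁ − σ_eff√T = 0.671827 − 0.436879 = 0.234948
N(d₁) = 0.749153,  N(d₂) = 0.592875
V = S₁·e^{−q₁T}·N(d₁) − S₂·e^{−q₂T}·N(d₂) = 138.122447 − 89.667261 = 48.455186
Key observation: r never enters — measured in units of DEF, the claim is a call on S₁/S₂ struck at 1, so only the dividend yields and σ_eff matter.

exchange price = 48.455186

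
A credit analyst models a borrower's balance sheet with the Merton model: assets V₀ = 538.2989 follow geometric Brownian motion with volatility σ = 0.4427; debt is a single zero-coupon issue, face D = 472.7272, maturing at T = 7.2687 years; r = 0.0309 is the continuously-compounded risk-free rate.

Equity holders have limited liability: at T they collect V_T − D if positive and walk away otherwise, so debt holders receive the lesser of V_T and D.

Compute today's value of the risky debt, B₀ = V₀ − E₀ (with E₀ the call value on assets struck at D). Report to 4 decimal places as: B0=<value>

B0=244.2952

With assets at 538.2989 and a single debt payment of 472.7272 at 7.2687 years:
d₁ = [ln(V₀/D) + (r + σ²/2)T] / (σ√T)
   = [ln(538.2989/472.7272) + (0.0309 + 0.5·0.4427²)·7.2687] / (0.4427·√7.2687)
   = [0.129896 + 0.936875] / 1.193543 = 0.893785
d₂ = d₁ − σ√T = 0.893785 − 1.193543 = -0.299758
N(d₁) = 0.814281,  N(d₂) = 0.382181,  e^(−rT) = 0.798833
E₀ = V₀·N(d₁) − D·e^(−rT)·N(d₂)
   = 538.2989·0.814281 − 472.7272·0.798833·0.382181 = 294.003708
B₀ = V₀ − E₀ = 538.2989 − 294.003708 = 244.295192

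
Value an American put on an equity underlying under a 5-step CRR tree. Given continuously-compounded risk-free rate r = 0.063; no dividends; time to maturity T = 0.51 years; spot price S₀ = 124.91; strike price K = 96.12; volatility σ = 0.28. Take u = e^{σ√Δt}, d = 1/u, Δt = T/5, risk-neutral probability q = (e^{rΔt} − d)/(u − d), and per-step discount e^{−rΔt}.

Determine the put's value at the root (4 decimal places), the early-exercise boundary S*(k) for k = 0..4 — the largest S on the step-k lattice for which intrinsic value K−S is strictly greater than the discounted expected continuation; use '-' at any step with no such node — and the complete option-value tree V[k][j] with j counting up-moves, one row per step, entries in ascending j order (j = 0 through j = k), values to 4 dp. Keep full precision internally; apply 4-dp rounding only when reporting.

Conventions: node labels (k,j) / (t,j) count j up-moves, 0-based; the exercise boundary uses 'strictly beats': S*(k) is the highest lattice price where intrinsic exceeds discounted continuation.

price = 0.5453
boundary = - - - - 87.3475
tree:
0.5453
1.0938 0.0328
2.1919 0.0679 0.0000
4.3875 0.1405 0.0000 0.0000
8.7725 0.2907 0.0000 0.0000 0.0000
16.2445 0.6016 0.0000 0.0000 0.0000 0.0000

params: Δt=0.10200 u=1.09355 d=0.91446 q=0.51366 e^(-rΔt)=0.99359
t_5 payoffs: 16.2445 0.6016 0.0000 0.0000 0.0000 0.0000
t_4: node(4,0) S=87.3475 payoff=8.7725 vs cont=8.1568 → 8.7725 [stop]  node(4,1) S=104.4537 payoff=0.0000 vs cont=0.2907 → 0.2907 [wait]  node(4,2) S=124.9100 payoff=0.0000 vs cont=0.0000 → 0.0000 [wait]  node(4,3) S=149.3725 payoff=0.0000 vs cont=0.0000 → 0.0000 [wait]  node(4,4) S=178.6257 payoff=0.0000 vs cont=0.0000 → 0.0000 [wait]  ⇒ S*(4)=87.3475
t_3: node(3,0) S=95.5184 payoff=0.6016 vs cont=4.3875 → 4.3875 [wait]  node(3,1) S=114.2248 payoff=0.0000 vs cont=0.1405 → 0.1405 [wait]  node(3,2) S=136.5947 payoff=0.0000 vs cont=0.0000 → 0.0000 [wait]  node(3,3) S=163.3456 payoff=0.0000 vs cont=0.0000 → 0.0000 [wait]  ⇒ S*(3)=-
t_2: node(2,0) S=104.4537 payoff=0.0000 vs cont=2.1919 → 2.1919 [wait]  node(2,1) S=124.9100 payoff=0.0000 vs cont=0.0679 → 0.0679 [wait]  node(2,2) S=149.3725 payoff=0.0000 vs cont=0.0000 → 0.0000 [wait]  ⇒ S*(2)=-
t_1: node(1,0) S=114.2248 payoff=0.0000 vs cont=1.0938 → 1.0938 [wait]  node(1,1) S=136.5947 payoff=0.0000 vs cont=0.0328 → 0.0328 [wait]  ⇒ S*(1)=-
t_0: node(0,0) S=124.9100 payoff=0.0000 vs cont=0.5453 → 0.5453 [wait]  ⇒ S*(0)=-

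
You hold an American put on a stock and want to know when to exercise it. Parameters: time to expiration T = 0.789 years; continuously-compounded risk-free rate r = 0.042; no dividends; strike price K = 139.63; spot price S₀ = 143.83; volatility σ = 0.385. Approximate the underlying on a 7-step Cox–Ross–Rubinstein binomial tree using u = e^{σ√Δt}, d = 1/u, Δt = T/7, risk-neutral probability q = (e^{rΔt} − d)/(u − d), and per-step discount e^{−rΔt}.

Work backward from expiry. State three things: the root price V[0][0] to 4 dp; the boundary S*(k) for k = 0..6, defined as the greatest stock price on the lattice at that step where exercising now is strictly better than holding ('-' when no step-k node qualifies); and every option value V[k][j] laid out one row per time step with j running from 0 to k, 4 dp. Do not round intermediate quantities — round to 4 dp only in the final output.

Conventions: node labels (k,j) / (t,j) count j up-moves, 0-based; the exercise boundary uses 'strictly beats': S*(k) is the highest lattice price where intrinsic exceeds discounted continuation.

price = 15.8860
boundary = - - - - 85.7648 97.5987 111.0655
tree:
15.8860
22.7490 8.7837
31.5514 13.6629 3.7099
42.1406 20.6618 6.3953 0.9065
53.8652 30.1536 10.8262 1.7722 0.0000
64.2643 42.0313 17.8879 3.4644 0.0000 0.0000
73.4024 53.8652 28.5645 6.7725 0.0000 0.0000 0.0000
81.4326 64.2643 42.0313 13.2395 0.0000 0.0000 0.0000 0.0000

Δt=0.11271, u=1.13798, d=0.87875, q=0.48604, disc=e^(-rΔt)=0.99528
k=7 terminal: V=max(K-S,0) → 81.4326 64.2643 42.0313 13.2395 0.0000 0.0000 0.0000 0.0000
k=6: j=0 S=66.2276 intr=73.4024 cont=72.7430 V=73.4024[EX]; j=1 S=85.7648 intr=53.8652 cont=53.2058 V=53.8652[EX]; j=2 S=111.0655 intr=28.5645 cont=27.9050 V=28.5645[EX]; j=3 S=143.8300 intr=0.0000 cont=6.7725 V=6.7725[hold]; j=4 S=186.2600 intr=0.0000 cont=0.0000 V=0.0000[hold]; j=5 S=241.2070 intr=0.0000 cont=0.0000 V=0.0000[hold]; j=6 S=312.3634 intr=0.0000 cont=0.0000 V=0.0000[hold]  S*(6)=111.0655
k=5: j=0 S=75.3657 intr=64.2643 cont=63.6048 V=64.2643[EX]; j=1 S=97.5987 intr=42.0313 cont=41.3718 V=42.0313[EX]; j=2 S=126.3905 intr=13.2395 cont=17.8879 V=17.8879[hold]; j=3 S=163.6758 intr=0.0000 cont=3.4644 V=3.4644[hold]; j=4 S=211.9604 intr=0.0000 cont=0.0000 V=0.0000[hold]; j=5 S=274.4890 intr=0.0000 cont=0.0000 V=0.0000[hold]  S*(5)=97.5987
k=4: j=0 S=85.7648 intr=53.8652 cont=53.2058 V=53.8652[EX]; j=1 S=111.0655 intr=28.5645 cont=30.1536 V=30.1536[hold]; j=2 S=143.8300 intr=0.0000 cont=10.8262 V=10.8262[hold]; j=3 S=186.2600 intr=0.0000 cont=1.7722 V=1.7722[hold]; j=4 S=241.2070 intr=0.0000 cont=0.0000 V=0.0000[hold]  S*(4)=85.7648
k=3: j=0 S=97.5987 intr=42.0313 cont=42.1406 V=42.1406[hold]; j=1 S=126.3905 intr=13.2395 cont=20.6618 V=20.6618[hold]; j=2 S=163.6758 intr=0.0000 cont=6.3953 V=6.3953[hold]; j=3 S=211.9604 intr=0.0000 cont=0.9065 V=0.9065[hold]  S*(3)=-
k=2: j=0 S=111.0655 intr=28.5645 cont=31.5514 V=31.5514[hold]; j=1 S=143.8300 intr=0.0000 cont=13.6629 V=13.6629[hold]; j=2 S=186.2600 intr=0.0000 cont=3.7099 V=3.7099[hold]  S*(2)=-
k=1: j=0 S=126.3905 intr=13.2395 cont=22.7490 V=22.7490[hold]; j=1 S=163.6758 intr=0.0000 cont=8.7837 V=8.7837[hold]  S*(1)=-
k=0: j=0 S=143.8300 intr=0.0000 cont=15.8860 V=15.8860[hold]  S*(0)=-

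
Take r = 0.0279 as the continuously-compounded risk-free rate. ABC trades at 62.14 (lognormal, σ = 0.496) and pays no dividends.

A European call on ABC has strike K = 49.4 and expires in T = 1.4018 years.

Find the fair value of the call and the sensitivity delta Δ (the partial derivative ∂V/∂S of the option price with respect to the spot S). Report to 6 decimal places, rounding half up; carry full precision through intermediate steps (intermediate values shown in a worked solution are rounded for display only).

σ√T = 0.496·√1.4018 = 0.587252
d₁ = (ln(S/K) + (r+σ²/2)T) / (σ√T) = (ln(62.14/49.4) + (0.0279+0.496²/2)·1.4018) / 0.587252 = (0.229439 + 0.211543) / 0.587252 = 0.750925
d₂ = d₁ − σ√T = 0.750925 − 0.587252 = 0.163673
e^{−rT} = 0.961645
N(d₁) = 0.773651,  N(d₂) = 0.565006
Call price V = S·N(d₁) − K·e^{−rT}·N(d₂) = 48.074676 − 26.840729 = 21.233948
Δ = N(d₁) = 0.773651

price = 21.233948
Δ = 0.773651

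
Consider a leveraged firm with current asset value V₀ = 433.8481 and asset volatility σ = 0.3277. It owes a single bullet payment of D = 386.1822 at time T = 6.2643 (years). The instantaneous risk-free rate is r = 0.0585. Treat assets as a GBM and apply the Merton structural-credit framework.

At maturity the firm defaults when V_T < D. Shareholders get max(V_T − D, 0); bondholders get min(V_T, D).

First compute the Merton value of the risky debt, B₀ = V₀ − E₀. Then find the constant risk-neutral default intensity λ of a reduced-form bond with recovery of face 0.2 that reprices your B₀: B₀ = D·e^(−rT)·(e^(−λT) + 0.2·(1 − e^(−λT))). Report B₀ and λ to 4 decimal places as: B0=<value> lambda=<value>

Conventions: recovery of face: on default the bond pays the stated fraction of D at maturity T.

With assets at 433.8481 and a single debt payment of 386.1822 at 6.2643 years:
d₁ = [ln(V₀/D) + (r + σ²/2)T] / (σ√T)
   = [ln(433.8481/386.1822) + (0.0585 + 0.5·0.3277²)·6.2643] / (0.3277·√6.2643)
   = [0.116385 + 0.702815] / 0.820187 = 0.998797
d₂ = d₁ − σ√T = 0.998797 − 0.820187 = 0.178610
N(d₁) = 0.841053,  N(d₂) = 0.570878,  e^(−rT) = 0.693183
E₀ = V₀·N(d₁) − D·e^(−rT)·N(d₂)
   = 433.8481·0.841053 − 386.1822·0.693183·0.570878 = 212.068311
B₀ = V₀ − E₀ = 433.8481 − 212.068311 = 221.779789
e^(−λT) = (B₀·e^(rT)/D − 0.2)/(1 − 0.2) = (221.7798·1.442621/386.1822 − 0.2)/0.8 = 0.78559985
λ = −ln(0.78559985)/6.2643 = 0.038521

B0=221.7798 lambda=0.0385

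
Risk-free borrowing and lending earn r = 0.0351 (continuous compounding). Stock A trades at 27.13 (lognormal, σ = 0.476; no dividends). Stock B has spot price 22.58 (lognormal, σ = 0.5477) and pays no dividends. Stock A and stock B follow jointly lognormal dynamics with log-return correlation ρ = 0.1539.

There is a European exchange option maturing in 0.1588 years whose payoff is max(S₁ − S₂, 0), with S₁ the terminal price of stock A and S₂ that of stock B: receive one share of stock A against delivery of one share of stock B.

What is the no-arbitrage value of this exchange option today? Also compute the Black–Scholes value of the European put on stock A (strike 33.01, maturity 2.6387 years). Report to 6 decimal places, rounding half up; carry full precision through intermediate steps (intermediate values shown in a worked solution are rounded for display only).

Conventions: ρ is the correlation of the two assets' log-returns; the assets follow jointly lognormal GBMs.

exchange price = 5.503446
price(stock A put K=33.01) = 10.163542

σ_eff = √(σ₁² + σ₂² − 2ρσ₁σ₂) = √(0.476² + 0.5477² − 2·0.1539·0.476·0.5477) = 0.668062
d₁ = (ln(S₁/S₂) + (q₂ − q₁ + σ_eff²/2)T) / (σ_eff√T) = (ln(27.13/22.58) + (0.0 − 0.0 + 0.223153)·0.1588) / 0.266221 = 0.822672
d₂ = d₁ − σ_eff√T = 0.822672 − 0.266221 = 0.556451
N(d₁) = 0.794653,  N(d₂) = 0.711049
V = S₁·e^{−q₁T}·N(d₁) − S₂·e^{−q₂T}·N(d₂) = 21.558929 − 16.055483 = 5.503446
[vanilla: stock A put K=33.01]
σ√T = 0.476·√2.6387 = 0.773218
d₁ = (ln(S/K) + (r+σ²/2)T) / (σ√T) = (ln(27.13/33.01) + (0.0351+0.476²/2)·2.6387) / 0.773218 = (-0.196170 + 0.391551) / 0.773218 = 0.252686
d₂ = d₁ − σ√T = 0.252686 − 0.773218 = -0.520532
e^{−rT} = 0.911541
N(−d₁) = 0.400256,  N(−d₂) = 0.698654
price = K·e^{−rT}·N(−d₂) − S·N(−d₁) = 21.022476 − 10.858935 = 10.163542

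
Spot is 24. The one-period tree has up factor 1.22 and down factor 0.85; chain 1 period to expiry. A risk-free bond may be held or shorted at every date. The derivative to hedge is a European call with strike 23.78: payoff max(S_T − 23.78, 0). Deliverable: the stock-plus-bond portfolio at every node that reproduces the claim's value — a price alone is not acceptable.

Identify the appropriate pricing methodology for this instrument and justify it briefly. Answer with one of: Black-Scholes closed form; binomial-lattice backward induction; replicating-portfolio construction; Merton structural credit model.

framework: replicating-portfolio construction

Key observation: what is demanded is not a single number but the (Δ, B) position at each node of the 1.22/0.85 tree starting at 24; constructing those positions is the replicating-portfolio method.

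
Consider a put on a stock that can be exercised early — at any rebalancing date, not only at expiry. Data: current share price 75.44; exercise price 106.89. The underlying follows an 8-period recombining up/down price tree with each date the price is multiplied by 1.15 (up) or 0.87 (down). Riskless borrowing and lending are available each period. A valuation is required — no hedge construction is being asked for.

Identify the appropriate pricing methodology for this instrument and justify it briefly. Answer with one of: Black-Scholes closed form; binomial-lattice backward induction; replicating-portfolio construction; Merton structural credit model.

framework: binomial-lattice backward induction

Key observation: an American put (K = 106.89, S₀ = 75.44) on a 8-date tree has no closed form — the optimal stopping decision is embedded and must be resolved recursively from expiry.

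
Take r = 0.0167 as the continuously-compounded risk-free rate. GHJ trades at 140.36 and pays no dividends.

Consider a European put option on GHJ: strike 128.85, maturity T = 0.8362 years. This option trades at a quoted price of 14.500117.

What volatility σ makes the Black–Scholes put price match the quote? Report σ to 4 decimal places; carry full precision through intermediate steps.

At σ = 0.4225 the Black–Scholes value reproduces the quote:
σ√T = 0.4225·√0.8362 = 0.386351
d₁ = (ln(S/K) + (r+σ²/2)T) / (σ√T) = (ln(140.36/128.85) + (0.0167+0.4225²/2)·0.8362) / 0.386351 = (0.085562 + 0.088598) / 0.386351 = 0.450781
d₂ = d₁ − σ√T = 0.450781 − 0.386351 = 0.064430
e^{−rT} = 0.986133
N(−d₁) = 0.326074,  N(−d₂) = 0.474314
V = K·e^{−rT}·N(−d₂) − S·N(−d₁) = 60.267818 − 45.767701 = 14.500117 (matching the quote); vega is positive throughout, so no other σ reproduces this price

sigma = 0.4225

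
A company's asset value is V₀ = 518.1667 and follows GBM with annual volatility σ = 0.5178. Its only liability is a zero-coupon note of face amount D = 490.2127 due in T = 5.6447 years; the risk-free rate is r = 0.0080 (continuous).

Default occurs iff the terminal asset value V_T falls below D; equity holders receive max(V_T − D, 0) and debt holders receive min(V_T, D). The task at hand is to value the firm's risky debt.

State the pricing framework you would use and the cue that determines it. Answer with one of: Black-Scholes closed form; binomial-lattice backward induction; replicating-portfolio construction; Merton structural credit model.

Key observation: with the firm-asset dynamics (V₀ = 518.1667) and a single zero-coupon liability of face 490.2127 given, debt value, spread, and default probability all derive from the option view of the balance sheet.

framework: Merton structural credit model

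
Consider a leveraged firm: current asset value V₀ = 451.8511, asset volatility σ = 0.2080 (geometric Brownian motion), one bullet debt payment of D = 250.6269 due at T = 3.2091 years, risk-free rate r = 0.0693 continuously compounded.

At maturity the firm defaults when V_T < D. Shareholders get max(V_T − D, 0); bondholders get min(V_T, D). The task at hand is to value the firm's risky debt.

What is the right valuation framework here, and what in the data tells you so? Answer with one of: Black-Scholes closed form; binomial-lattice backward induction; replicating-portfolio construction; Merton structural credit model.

Key observation: a levered firm with one bullet debt due at 3.2091 years is the canonical structural-credit setup: equity is a call on the firm's assets struck at the face value.

framework: Merton structural credit model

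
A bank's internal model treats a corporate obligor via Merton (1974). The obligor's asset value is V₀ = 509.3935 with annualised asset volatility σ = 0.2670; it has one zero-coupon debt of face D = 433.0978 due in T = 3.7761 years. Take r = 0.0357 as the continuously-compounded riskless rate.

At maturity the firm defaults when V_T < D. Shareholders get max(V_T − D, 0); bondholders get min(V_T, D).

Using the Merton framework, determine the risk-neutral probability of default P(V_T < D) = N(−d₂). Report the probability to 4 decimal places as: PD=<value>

Equity is a call on the firm's assets struck at D = 433.0978:
d₁ = [ln(V₀/D) + (r + σ²/2)T] / (σ√T)
   = [ln(509.3935/433.0978) + (0.0357 + 0.5·0.2670²)·3.7761] / (0.2670·√3.7761)
   = [0.162257 + 0.269404] / 0.518839 = 0.831974
d₂ = d₁ − σ√T = 0.831974 − 0.518839 = 0.313135
risk-neutral PD = N(−d₂) = N(-0.313135) = 0.377089

PD=0.3771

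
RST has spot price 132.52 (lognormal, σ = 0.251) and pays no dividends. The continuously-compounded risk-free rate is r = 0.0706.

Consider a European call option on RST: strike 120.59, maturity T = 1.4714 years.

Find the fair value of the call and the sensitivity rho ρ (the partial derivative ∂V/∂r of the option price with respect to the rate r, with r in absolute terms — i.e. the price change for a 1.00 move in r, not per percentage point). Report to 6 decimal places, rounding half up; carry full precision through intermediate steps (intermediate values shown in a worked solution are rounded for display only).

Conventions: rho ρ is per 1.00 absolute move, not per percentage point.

σ√T = 0.251·√1.4714 = 0.304466
d₁ = (ln(S/K) + (r+σ²/2)T) / (σ√T) = (ln(132.52/120.59) + (0.0706+0.251²/2)·1.4714) / 0.304466 = (0.094337 + 0.150231) / 0.304466 = 0.803268
d₂ = d₁ − σ√T = 0.803268 − 0.304466 = 0.498802
e^{−rT} = 0.901333
N(d₁) = 0.789090,  N(d₂) = 0.691040
Call price V = S·N(d₁) − K·e^{−rT}·N(d₂) = 104.570208 − 75.110363 = 29.459845
ρ = K·T·e^{−rT}·N(d₂) = 110.517388

price = 29.459845
ρ = 110.517388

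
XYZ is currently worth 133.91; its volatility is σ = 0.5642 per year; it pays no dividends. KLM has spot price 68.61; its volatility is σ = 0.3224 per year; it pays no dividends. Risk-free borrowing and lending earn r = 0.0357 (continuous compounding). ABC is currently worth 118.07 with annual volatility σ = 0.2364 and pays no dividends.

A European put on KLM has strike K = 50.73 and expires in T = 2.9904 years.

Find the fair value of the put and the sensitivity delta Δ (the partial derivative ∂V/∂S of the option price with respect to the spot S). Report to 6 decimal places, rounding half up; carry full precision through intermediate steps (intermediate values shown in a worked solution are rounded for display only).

σ√T = 0.3224·√2.9904 = 0.557519
d₁ = (ln(S/K) + (r+σ²/2)T) / (σ√T) = (ln(68.61/50.73) + (0.0357+0.3224²/2)·2.9904) / 0.557519 = (0.301921 + 0.262171) / 0.557519 = 1.011789
d₂ = d₁ − σ√T = 1.011789 − 0.557519 = 0.454270
e^{−rT} = 0.898744
N(−d₁) = 0.155819,  N(−d₂) = 0.324817
Put price V = K·e^{−rT}·N(−d₂) − S·N(−d₁) = 14.809474 − 10.690767 = 4.118707
Δ = −N(−d₁) = -0.155819

price = 4.118707
Δ = -0.155819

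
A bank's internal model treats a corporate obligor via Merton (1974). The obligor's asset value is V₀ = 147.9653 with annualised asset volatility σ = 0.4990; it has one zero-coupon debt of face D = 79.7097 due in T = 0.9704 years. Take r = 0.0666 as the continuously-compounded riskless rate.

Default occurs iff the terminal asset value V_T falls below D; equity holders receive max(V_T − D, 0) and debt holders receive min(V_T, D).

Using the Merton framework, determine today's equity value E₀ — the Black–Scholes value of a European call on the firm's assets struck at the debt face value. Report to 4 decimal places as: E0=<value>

Equity is a call on the firm's assets struck at D = 79.7097:
d₁ = [ln(V₀/D) + (r + σ²/2)T] / (σ√T)
   = [ln(147.9653/79.7097) + (0.0666 + 0.5·0.4990²)·0.9704] / (0.4990·√0.9704)
   = [0.618587 + 0.185444] / 0.491559 = 1.635673
d₂ = d₁ − σ√T = 1.635673 − 0.491559 = 1.144114
N(d₁) = 0.949046,  N(d₂) = 0.873712,  e^(−rT) = 0.937416
E₀ = V₀·N(d₁) − D·e^(−rT)·N(d₂)
   = 147.9653·0.949046 − 79.7097·0.937416·0.873712 = 75.141161

E0=75.1412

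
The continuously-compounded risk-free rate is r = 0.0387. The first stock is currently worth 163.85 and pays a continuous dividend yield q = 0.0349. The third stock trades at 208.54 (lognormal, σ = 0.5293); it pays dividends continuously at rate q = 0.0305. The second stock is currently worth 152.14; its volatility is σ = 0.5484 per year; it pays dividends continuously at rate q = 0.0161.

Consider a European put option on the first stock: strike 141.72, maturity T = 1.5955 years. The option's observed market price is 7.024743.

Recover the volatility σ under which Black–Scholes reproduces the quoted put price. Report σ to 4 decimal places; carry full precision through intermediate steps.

sigma = 0.2150

At σ = 0.2150 the Black–Scholes value reproduces the quote:
σ√T = 0.215·√1.5955 = 0.271573
d₁ = (ln(S/K) + (r−q+σ²/2)T) / (σ√T) = (ln(163.85/141.72) + (0.0387−0.0349+0.215²/2)·1.5955) / 0.271573 = (0.145098 + 0.042939) / 0.271573 = 0.692399
d₂ = d₁ − σ√T = 0.692399 − 0.271573 = 0.420826
e^{−rT} = 0.940122
e^{−qT} = 0.945839
N(−d₁) = 0.244343,  N(−d₂) = 0.336941
V = K·e^{−rT}·N(−d₂) − S·e^{−qT}·N(−d₁) = 44.892036 − 37.867293 = 7.024743 (equal to the quote); since ∂V/∂σ > 0 for all σ, the implied volatility is unique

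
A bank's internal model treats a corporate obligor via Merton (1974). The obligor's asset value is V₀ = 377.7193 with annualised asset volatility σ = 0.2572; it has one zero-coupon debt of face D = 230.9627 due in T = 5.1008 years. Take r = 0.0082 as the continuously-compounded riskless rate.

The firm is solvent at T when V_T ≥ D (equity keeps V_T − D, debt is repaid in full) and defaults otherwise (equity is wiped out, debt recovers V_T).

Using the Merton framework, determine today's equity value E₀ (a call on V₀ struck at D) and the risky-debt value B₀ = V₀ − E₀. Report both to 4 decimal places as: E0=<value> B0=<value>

Equity is a call on the firm's assets struck at D = 230.9627:
d₁ = [ln(V₀/D) + (r + σ²/2)T] / (σ√T)
   = [ln(377.7193/230.9627) + (0.0082 + 0.5·0.2572²)·5.1008] / (0.2572·√5.1008)
   = [0.491895 + 0.210540] / 0.580885 = 1.209250
d₂ = d₁ − σ√T = 1.209250 − 0.580885 = 0.628365
N(d₁) = 0.886717,  N(d₂) = 0.735118,  e^(−rT) = 0.959036
E₀ = V₀·N(d₁) − D·e^(−rT)·N(d₂)
   = 377.7193·0.886717 − 230.9627·0.959036·0.735118 = 172.100272
B₀ = V₀ − E₀ = 377.7193 − 172.100272 = 205.619028

E0=172.1003 B0=205.6190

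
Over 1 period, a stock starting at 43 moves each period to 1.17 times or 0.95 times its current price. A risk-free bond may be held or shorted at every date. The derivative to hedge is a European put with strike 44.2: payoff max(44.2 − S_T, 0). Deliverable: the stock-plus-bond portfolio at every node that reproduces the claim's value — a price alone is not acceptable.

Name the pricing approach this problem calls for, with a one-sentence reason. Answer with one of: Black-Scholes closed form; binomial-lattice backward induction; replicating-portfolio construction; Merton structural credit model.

framework: replicating-portfolio construction

Key observation: a price alone would not answer the question — the per-node share/bond construction on the spot-43, 1.17/0.95 tree is required, and only the replicating-portfolio method yields it.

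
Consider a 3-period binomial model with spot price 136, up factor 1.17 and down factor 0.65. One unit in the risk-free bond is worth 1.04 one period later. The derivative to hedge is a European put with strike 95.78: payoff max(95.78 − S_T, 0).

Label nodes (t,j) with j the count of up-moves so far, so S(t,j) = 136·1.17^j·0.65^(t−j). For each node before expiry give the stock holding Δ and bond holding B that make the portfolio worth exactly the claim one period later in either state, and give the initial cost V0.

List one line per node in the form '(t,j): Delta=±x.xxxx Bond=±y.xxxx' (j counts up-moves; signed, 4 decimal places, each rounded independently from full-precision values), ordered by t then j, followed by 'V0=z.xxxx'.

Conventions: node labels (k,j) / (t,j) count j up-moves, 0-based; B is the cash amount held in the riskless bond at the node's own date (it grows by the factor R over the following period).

No-arbitrage ⇒ martingale measure with p* = (R−d)/(u−d) = 0.7500.
Expiry values: V(3,0)=58.4310, V(3,1)=28.5518, V(3,2)=0.0000, V(3,3)=0.0000
(2,0): S=57.4600. Δ = (V_up−V_dn)/(S_up−S_dn) = (28.5518−58.4310)/(67.2282−37.3490) = -1.0000. V = [p*·28.5518 + (1−p*)·58.4310]/1.04 = 34.6362. B = V − Δ·S = 92.0962.
(2,1): S=103.4280. Δ = (V_up−V_dn)/(S_up−S_dn) = (0.0000−28.5518)/(121.0108−67.2282) = -0.5309. V = [p*·0.0000 + (1−p*)·28.5518]/1.04 = 6.8634. B = V − Δ·S = 61.7707.
(2,2): S=186.1704. Δ = (V_up−V_dn)/(S_up−S_dn) = (0.0000−0.0000)/(217.8194−121.0108) = 0.0000. V = [p*·0.0000 + (1−p*)·0.0000]/1.04 = 0.0000. B = V − Δ·S = 0.0000.
(1,0): S=88.4000. Δ = (V_up−V_dn)/(S_up−S_dn) = (6.8634−34.6362)/(103.4280−57.4600) = -0.6042. V = [p*·6.8634 + (1−p*)·34.6362]/1.04 = 13.2756. B = V − Δ·S = 66.6847.
(1,1): S=159.1200. Δ = (V_up−V_dn)/(S_up−S_dn) = (0.0000−6.8634)/(186.1704−103.4280) = -0.0829. V = [p*·0.0000 + (1−p*)·6.8634]/1.04 = 1.6499. B = V − Δ·S = 14.8487.
(0,0): S=136.0000. Δ = (V_up−V_dn)/(S_up−S_dn) = (1.6499−13.2756)/(159.1200−88.4000) = -0.1644. V = [p*·1.6499 + (1−p*)·13.2756]/1.04 = 4.3810. B = V − Δ·S = 26.7382.
Verification: the root portfolio costs Δ(0,0)·S0 + B(0,0) = 4.3810, matching V0.

(0,0): Delta=-0.1644 Bond=26.7382
(1,0): Delta=-0.6042 Bond=66.6847
(1,1): Delta=-0.0829 Bond=14.8487
(2,0): Delta=-1.0000 Bond=92.0962
(2,1): Delta=-0.5309 Bond=61.7707
(2,2): Delta=0.0000 Bond=0.0000
V0=4.3810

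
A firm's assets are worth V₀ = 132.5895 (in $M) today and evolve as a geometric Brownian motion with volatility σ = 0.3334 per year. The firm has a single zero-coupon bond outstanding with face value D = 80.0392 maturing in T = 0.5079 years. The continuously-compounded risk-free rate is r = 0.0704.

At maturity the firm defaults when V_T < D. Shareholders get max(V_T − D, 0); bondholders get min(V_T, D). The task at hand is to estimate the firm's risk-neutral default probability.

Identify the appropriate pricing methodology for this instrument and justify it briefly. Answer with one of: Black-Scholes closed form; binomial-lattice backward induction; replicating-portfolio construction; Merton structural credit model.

Key observation: a levered firm with one bullet debt due at 0.5079 years is the canonical structural-credit setup: equity is a call on the firm's assets struck at the face value.

framework: Merton structural credit model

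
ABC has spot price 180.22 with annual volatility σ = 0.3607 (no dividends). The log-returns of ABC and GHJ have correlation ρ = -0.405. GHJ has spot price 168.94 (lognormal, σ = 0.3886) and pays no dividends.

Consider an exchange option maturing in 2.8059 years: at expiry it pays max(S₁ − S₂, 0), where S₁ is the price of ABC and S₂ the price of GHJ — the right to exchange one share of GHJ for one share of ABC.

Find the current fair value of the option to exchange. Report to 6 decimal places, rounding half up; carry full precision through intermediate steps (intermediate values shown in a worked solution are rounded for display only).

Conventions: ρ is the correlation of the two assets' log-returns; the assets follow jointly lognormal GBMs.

exchange price = 75.805002

σ_eff = √(σ₁² + σ₂² − 2ρσ₁σ₂) = √(0.3607² + 0.3886² − 2·-0.405·0.3607·0.3886) = 0.628212
d₁ = (ln(S₁/S₂) + (q₂ − q₁ + σ_eff²/2)T) / (σ_eff√T) = (ln(180.22/168.94) + (0.0 − 0.0 + 0.197325)·2.8059) / 1.052307 = 0.587575
d₂ = d₁ − σ_eff√T = 0.587575 − 1.052307 = -0.464732
N(d₁) = 0.721591,  N(d₂) = 0.321062
V = S₁·e^{−q₁T}·N(d₁) − S₂·e^{−q₂T}·N(d₂) = 130.045191 − 54.240188 = 75.805002
Key observation: the rate r is irrelevant here: denominating values in GHJ turns the exchange into a ratio option on S₁/S₂, and discounting at r drops out.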